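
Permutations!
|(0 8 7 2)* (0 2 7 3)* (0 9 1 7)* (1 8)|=3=|(0 1 7)(3 9 8)|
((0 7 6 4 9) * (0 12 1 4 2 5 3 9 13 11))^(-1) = ((0 7 6 2 5 3 9 12 1 4 13 11))^(-1) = (0 11 13 4 1 12 9 3 5 2 6 7)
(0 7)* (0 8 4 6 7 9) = (0 9)(4 6 7 8) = [9, 1, 2, 3, 6, 5, 7, 8, 4, 0]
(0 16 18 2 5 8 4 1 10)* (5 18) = [16, 10, 18, 3, 1, 8, 6, 7, 4, 9, 0, 11, 12, 13, 14, 15, 5, 17, 2] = (0 16 5 8 4 1 10)(2 18)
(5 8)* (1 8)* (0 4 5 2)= (0 4 5 1 8 2)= [4, 8, 0, 3, 5, 1, 6, 7, 2]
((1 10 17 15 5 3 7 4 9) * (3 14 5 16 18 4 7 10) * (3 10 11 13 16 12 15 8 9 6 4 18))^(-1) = (18)(1 9 8 17 10)(3 16 13 11)(4 6)(5 14)(12 15)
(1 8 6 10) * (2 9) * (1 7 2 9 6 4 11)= (1 8 4 11)(2 6 10 7)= [0, 8, 6, 3, 11, 5, 10, 2, 4, 9, 7, 1]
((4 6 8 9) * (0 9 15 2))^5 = ((0 9 4 6 8 15 2))^5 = (0 15 6 9 2 8 4)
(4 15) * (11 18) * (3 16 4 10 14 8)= (3 16 4 15 10 14 8)(11 18)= [0, 1, 2, 16, 15, 5, 6, 7, 3, 9, 14, 18, 12, 13, 8, 10, 4, 17, 11]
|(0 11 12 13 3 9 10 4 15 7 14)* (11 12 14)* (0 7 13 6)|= |(0 12 6)(3 9 10 4 15 13)(7 11 14)|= 6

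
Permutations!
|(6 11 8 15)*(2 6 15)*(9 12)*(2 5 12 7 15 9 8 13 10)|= |(2 6 11 13 10)(5 12 8)(7 15 9)|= 15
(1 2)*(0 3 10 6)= (0 3 10 6)(1 2)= [3, 2, 1, 10, 4, 5, 0, 7, 8, 9, 6]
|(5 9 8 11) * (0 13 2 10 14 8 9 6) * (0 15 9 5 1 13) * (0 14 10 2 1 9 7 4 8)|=|(0 14)(1 13)(4 8 11 9 5 6 15 7)|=8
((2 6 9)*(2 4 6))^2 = (4 9 6)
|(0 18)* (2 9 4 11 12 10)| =6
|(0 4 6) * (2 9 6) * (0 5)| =6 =|(0 4 2 9 6 5)|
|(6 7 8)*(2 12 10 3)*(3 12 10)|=12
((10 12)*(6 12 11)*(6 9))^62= ((6 12 10 11 9))^62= (6 10 9 12 11)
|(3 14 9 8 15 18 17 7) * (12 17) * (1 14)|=|(1 14 9 8 15 18 12 17 7 3)|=10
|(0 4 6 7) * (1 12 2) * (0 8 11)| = 6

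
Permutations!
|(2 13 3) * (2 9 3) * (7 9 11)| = 4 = |(2 13)(3 11 7 9)|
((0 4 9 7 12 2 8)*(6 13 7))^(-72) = (13)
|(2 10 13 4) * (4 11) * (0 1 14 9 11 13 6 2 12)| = 21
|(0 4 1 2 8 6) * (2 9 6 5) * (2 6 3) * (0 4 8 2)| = 8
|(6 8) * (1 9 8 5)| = |(1 9 8 6 5)| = 5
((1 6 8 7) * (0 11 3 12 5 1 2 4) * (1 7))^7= (0 4 2 7 5 12 3 11)(1 6 8)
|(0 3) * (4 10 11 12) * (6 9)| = 4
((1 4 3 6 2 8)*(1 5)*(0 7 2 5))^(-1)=(0 8 2 7)(1 5 6 3 4)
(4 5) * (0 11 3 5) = (0 11 3 5 4) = [11, 1, 2, 5, 0, 4, 6, 7, 8, 9, 10, 3]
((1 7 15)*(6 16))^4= ((1 7 15)(6 16))^4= (16)(1 7 15)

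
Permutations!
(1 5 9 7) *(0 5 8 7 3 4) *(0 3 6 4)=[5, 8, 2, 0, 3, 9, 4, 1, 7, 6]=(0 5 9 6 4 3)(1 8 7)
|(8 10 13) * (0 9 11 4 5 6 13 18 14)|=|(0 9 11 4 5 6 13 8 10 18 14)|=11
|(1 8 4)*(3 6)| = 6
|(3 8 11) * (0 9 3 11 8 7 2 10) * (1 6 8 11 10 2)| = |(0 9 3 7 1 6 8 11 10)| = 9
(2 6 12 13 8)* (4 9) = (2 6 12 13 8)(4 9) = [0, 1, 6, 3, 9, 5, 12, 7, 2, 4, 10, 11, 13, 8]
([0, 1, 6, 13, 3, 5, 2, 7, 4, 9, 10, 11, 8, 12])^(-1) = [0, 1, 6, 4, 8, 5, 2, 7, 12, 9, 10, 11, 13, 3]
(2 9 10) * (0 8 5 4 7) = [8, 1, 9, 3, 7, 4, 6, 0, 5, 10, 2] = (0 8 5 4 7)(2 9 10)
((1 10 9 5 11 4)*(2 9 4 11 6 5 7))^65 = (11)(1 4 10)(2 7 9)(5 6)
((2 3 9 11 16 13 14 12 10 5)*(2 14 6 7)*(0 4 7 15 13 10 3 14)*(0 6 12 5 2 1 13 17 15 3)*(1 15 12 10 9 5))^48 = (17)(1 2 13 14 10)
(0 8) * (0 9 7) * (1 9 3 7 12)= [8, 9, 2, 7, 4, 5, 6, 0, 3, 12, 10, 11, 1]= (0 8 3 7)(1 9 12)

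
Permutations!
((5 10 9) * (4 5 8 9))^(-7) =((4 5 10)(8 9))^(-7) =(4 10 5)(8 9)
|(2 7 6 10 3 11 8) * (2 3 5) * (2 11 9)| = |(2 7 6 10 5 11 8 3 9)| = 9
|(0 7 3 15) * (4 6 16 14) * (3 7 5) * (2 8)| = 4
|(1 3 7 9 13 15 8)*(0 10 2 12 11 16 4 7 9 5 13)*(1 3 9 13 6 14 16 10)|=12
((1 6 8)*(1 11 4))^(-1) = (1 4 11 8 6)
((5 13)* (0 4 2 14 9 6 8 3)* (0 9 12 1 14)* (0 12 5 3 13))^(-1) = ((0 4 2 12 1 14 5)(3 9 6 8 13))^(-1) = (0 5 14 1 12 2 4)(3 13 8 6 9)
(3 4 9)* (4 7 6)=[0, 1, 2, 7, 9, 5, 4, 6, 8, 3]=(3 7 6 4 9)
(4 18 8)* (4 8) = (4 18) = [0, 1, 2, 3, 18, 5, 6, 7, 8, 9, 10, 11, 12, 13, 14, 15, 16, 17, 4]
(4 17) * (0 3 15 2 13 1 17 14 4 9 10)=(0 3 15 2 13 1 17 9 10)(4 14)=[3, 17, 13, 15, 14, 5, 6, 7, 8, 10, 0, 11, 12, 1, 4, 2, 16, 9]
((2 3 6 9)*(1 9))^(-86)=((1 9 2 3 6))^(-86)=(1 6 3 2 9)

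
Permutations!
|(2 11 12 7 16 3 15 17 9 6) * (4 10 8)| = |(2 11 12 7 16 3 15 17 9 6)(4 10 8)| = 30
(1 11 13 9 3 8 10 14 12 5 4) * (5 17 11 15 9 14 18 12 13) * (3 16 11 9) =[0, 15, 2, 8, 1, 4, 6, 7, 10, 16, 18, 5, 17, 14, 13, 3, 11, 9, 12] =(1 15 3 8 10 18 12 17 9 16 11 5 4)(13 14)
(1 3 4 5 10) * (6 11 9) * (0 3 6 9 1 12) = (0 3 4 5 10 12)(1 6 11) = [3, 6, 2, 4, 5, 10, 11, 7, 8, 9, 12, 1, 0]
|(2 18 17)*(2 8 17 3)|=6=|(2 18 3)(8 17)|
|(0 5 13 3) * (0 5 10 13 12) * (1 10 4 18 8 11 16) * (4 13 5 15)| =|(0 13 3 15 4 18 8 11 16 1 10 5 12)| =13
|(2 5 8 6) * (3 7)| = |(2 5 8 6)(3 7)| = 4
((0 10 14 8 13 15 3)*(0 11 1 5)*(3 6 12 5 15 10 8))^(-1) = (0 5 12 6 15 1 11 3 14 10 13 8)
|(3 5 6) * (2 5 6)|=|(2 5)(3 6)|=2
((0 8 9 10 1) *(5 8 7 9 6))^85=(10)(5 8 6)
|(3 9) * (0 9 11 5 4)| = 6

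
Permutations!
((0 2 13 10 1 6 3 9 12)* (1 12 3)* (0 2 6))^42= (2 10)(12 13)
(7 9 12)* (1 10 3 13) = [0, 10, 2, 13, 4, 5, 6, 9, 8, 12, 3, 11, 7, 1] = (1 10 3 13)(7 9 12)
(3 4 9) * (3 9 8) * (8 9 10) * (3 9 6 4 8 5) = (3 8 9 10 5)(4 6) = [0, 1, 2, 8, 6, 3, 4, 7, 9, 10, 5]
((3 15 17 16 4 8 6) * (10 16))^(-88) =(17)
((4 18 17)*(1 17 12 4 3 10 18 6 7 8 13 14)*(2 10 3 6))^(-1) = ((1 17 6 7 8 13 14)(2 10 18 12 4))^(-1) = (1 14 13 8 7 6 17)(2 4 12 18 10)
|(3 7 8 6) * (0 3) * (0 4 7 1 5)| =4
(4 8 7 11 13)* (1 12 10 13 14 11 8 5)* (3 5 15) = (1 12 10 13 4 15 3 5)(7 8)(11 14) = [0, 12, 2, 5, 15, 1, 6, 8, 7, 9, 13, 14, 10, 4, 11, 3]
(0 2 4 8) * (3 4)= (0 2 3 4 8)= [2, 1, 3, 4, 8, 5, 6, 7, 0]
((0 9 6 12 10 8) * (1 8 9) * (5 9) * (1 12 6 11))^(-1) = (0 8 1 11 9 5 10 12)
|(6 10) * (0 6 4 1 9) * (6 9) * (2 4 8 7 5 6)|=|(0 9)(1 2 4)(5 6 10 8 7)|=30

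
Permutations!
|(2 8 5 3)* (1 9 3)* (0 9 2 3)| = |(0 9)(1 2 8 5)| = 4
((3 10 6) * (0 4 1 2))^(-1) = ((0 4 1 2)(3 10 6))^(-1) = (0 2 1 4)(3 6 10)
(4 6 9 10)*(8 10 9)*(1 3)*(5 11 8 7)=(1 3)(4 6 7 5 11 8 10)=[0, 3, 2, 1, 6, 11, 7, 5, 10, 9, 4, 8]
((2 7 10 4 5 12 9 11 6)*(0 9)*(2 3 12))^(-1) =((0 9 11 6 3 12)(2 7 10 4 5))^(-1) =(0 12 3 6 11 9)(2 5 4 10 7)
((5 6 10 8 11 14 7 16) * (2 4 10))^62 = (2 10 11 7 5)(4 8 14 16 6) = ((2 4 10 8 11 14 7 16 5 6))^62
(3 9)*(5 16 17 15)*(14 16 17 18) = [0, 1, 2, 9, 4, 17, 6, 7, 8, 3, 10, 11, 12, 13, 16, 5, 18, 15, 14] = (3 9)(5 17 15)(14 16 18)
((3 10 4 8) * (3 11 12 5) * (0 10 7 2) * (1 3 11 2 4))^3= ((0 10 1 3 7 4 8 2)(5 11 12))^3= (12)(0 3 8 10 7 2 1 4)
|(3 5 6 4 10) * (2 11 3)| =|(2 11 3 5 6 4 10)| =7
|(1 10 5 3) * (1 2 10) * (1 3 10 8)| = 4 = |(1 3 2 8)(5 10)|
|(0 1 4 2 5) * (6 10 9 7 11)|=|(0 1 4 2 5)(6 10 9 7 11)|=5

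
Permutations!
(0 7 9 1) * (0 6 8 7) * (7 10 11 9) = (1 6 8 10 11 9) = [0, 6, 2, 3, 4, 5, 8, 7, 10, 1, 11, 9]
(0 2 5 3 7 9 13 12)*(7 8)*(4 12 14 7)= (0 2 5 3 8 4 12)(7 9 13 14)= [2, 1, 5, 8, 12, 3, 6, 9, 4, 13, 10, 11, 0, 14, 7]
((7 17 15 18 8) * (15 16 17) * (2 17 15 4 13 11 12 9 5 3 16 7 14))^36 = (2 12 18 4 3)(5 14 11 15 7)(8 13 16 17 9)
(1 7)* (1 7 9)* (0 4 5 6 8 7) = (0 4 5 6 8 7)(1 9) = [4, 9, 2, 3, 5, 6, 8, 0, 7, 1]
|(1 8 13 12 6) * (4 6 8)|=|(1 4 6)(8 13 12)|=3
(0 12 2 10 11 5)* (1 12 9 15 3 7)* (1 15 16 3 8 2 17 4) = (0 9 16 3 7 15 8 2 10 11 5)(1 12 17 4) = [9, 12, 10, 7, 1, 0, 6, 15, 2, 16, 11, 5, 17, 13, 14, 8, 3, 4]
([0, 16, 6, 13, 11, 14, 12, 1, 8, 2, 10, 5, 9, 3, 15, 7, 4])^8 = [0, 1, 2, 3, 4, 5, 6, 7, 8, 9, 10, 11, 12, 13, 14, 15, 16]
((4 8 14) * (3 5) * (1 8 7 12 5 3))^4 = ((1 8 14 4 7 12 5))^4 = (1 7 8 12 14 5 4)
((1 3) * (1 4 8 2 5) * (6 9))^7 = (1 3 4 8 2 5)(6 9)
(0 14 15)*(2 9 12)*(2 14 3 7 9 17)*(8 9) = (0 3 7 8 9 12 14 15)(2 17) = [3, 1, 17, 7, 4, 5, 6, 8, 9, 12, 10, 11, 14, 13, 15, 0, 16, 2]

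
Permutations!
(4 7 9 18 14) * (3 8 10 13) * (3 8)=(4 7 9 18 14)(8 10 13)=[0, 1, 2, 3, 7, 5, 6, 9, 10, 18, 13, 11, 12, 8, 4, 15, 16, 17, 14]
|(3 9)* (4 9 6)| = |(3 6 4 9)| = 4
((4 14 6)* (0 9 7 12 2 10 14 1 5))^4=(0 2 4 9 10 1 7 14 5 12 6)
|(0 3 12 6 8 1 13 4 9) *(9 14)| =10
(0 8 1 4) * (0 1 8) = (8)(1 4) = [0, 4, 2, 3, 1, 5, 6, 7, 8]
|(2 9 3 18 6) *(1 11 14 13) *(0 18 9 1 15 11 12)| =12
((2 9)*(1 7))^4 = ((1 7)(2 9))^4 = (9)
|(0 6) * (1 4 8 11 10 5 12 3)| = 8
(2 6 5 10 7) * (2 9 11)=[0, 1, 6, 3, 4, 10, 5, 9, 8, 11, 7, 2]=(2 6 5 10 7 9 11)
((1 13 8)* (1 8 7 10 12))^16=((1 13 7 10 12))^16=(1 13 7 10 12)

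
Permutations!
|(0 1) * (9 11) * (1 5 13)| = 4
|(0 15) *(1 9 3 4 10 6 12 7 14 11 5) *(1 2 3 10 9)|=22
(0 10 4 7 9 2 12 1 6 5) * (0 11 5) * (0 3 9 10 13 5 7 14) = [13, 6, 12, 9, 14, 11, 3, 10, 8, 2, 4, 7, 1, 5, 0] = (0 13 5 11 7 10 4 14)(1 6 3 9 2 12)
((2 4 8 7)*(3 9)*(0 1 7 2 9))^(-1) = (0 3 9 7 1)(2 8 4)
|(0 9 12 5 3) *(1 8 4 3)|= |(0 9 12 5 1 8 4 3)|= 8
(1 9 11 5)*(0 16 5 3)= [16, 9, 2, 0, 4, 1, 6, 7, 8, 11, 10, 3, 12, 13, 14, 15, 5]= (0 16 5 1 9 11 3)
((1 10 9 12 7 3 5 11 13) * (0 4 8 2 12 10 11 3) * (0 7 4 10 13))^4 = ((0 10 9 13 1 11)(2 12 4 8)(3 5))^4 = (0 1 9)(10 11 13)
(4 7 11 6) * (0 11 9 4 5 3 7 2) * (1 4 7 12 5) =(0 11 6 1 4 2)(3 12 5)(7 9) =[11, 4, 0, 12, 2, 3, 1, 9, 8, 7, 10, 6, 5]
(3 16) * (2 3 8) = [0, 1, 3, 16, 4, 5, 6, 7, 2, 9, 10, 11, 12, 13, 14, 15, 8] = (2 3 16 8)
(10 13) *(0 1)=(0 1)(10 13)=[1, 0, 2, 3, 4, 5, 6, 7, 8, 9, 13, 11, 12, 10]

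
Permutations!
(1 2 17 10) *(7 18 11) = [0, 2, 17, 3, 4, 5, 6, 18, 8, 9, 1, 7, 12, 13, 14, 15, 16, 10, 11] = (1 2 17 10)(7 18 11)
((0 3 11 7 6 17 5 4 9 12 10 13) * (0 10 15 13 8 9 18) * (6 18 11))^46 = ((0 3 6 17 5 4 11 7 18)(8 9 12 15 13 10))^46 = (0 3 6 17 5 4 11 7 18)(8 13 12)(9 10 15)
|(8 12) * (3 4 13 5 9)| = |(3 4 13 5 9)(8 12)| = 10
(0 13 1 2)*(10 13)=[10, 2, 0, 3, 4, 5, 6, 7, 8, 9, 13, 11, 12, 1]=(0 10 13 1 2)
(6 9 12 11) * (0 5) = [5, 1, 2, 3, 4, 0, 9, 7, 8, 12, 10, 6, 11] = (0 5)(6 9 12 11)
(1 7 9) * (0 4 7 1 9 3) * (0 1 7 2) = [4, 7, 0, 1, 2, 5, 6, 3, 8, 9] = (9)(0 4 2)(1 7 3)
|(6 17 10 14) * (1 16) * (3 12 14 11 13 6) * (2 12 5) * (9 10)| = |(1 16)(2 12 14 3 5)(6 17 9 10 11 13)| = 30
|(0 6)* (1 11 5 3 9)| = 10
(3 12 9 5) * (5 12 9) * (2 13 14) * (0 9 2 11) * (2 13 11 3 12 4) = (0 9 4 2 11)(3 13 14)(5 12) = [9, 1, 11, 13, 2, 12, 6, 7, 8, 4, 10, 0, 5, 14, 3]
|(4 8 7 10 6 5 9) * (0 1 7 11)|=10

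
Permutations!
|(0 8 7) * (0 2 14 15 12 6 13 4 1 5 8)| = |(1 5 8 7 2 14 15 12 6 13 4)| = 11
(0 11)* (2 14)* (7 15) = (0 11)(2 14)(7 15) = [11, 1, 14, 3, 4, 5, 6, 15, 8, 9, 10, 0, 12, 13, 2, 7]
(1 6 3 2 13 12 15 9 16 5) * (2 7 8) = (1 6 3 7 8 2 13 12 15 9 16 5) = [0, 6, 13, 7, 4, 1, 3, 8, 2, 16, 10, 11, 15, 12, 14, 9, 5]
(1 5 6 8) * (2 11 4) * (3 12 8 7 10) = (1 5 6 7 10 3 12 8)(2 11 4) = [0, 5, 11, 12, 2, 6, 7, 10, 1, 9, 3, 4, 8]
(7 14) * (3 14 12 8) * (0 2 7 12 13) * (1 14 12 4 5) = [2, 14, 7, 12, 5, 1, 6, 13, 3, 9, 10, 11, 8, 0, 4] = (0 2 7 13)(1 14 4 5)(3 12 8)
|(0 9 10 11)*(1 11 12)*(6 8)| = |(0 9 10 12 1 11)(6 8)| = 6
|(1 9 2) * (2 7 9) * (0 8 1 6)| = |(0 8 1 2 6)(7 9)| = 10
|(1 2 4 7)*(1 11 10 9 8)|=8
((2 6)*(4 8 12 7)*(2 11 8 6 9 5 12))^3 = ((2 9 5 12 7 4 6 11 8))^3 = (2 12 6)(4 8 5)(7 11 9)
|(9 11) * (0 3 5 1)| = |(0 3 5 1)(9 11)| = 4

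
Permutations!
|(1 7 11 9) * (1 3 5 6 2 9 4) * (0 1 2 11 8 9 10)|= 12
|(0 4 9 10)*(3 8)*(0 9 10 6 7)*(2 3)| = |(0 4 10 9 6 7)(2 3 8)| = 6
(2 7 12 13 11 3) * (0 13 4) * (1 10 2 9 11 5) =(0 13 5 1 10 2 7 12 4)(3 9 11) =[13, 10, 7, 9, 0, 1, 6, 12, 8, 11, 2, 3, 4, 5]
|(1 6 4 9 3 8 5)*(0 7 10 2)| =28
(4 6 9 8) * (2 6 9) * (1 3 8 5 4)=[0, 3, 6, 8, 9, 4, 2, 7, 1, 5]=(1 3 8)(2 6)(4 9 5)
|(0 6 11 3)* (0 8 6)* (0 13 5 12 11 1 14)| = 10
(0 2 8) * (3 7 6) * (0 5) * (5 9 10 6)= (0 2 8 9 10 6 3 7 5)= [2, 1, 8, 7, 4, 0, 3, 5, 9, 10, 6]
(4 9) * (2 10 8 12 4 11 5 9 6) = [0, 1, 10, 3, 6, 9, 2, 7, 12, 11, 8, 5, 4] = (2 10 8 12 4 6)(5 9 11)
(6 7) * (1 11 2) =(1 11 2)(6 7) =[0, 11, 1, 3, 4, 5, 7, 6, 8, 9, 10, 2]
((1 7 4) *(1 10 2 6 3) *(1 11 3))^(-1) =((1 7 4 10 2 6)(3 11))^(-1) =(1 6 2 10 4 7)(3 11)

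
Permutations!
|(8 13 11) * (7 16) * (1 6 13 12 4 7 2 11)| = 21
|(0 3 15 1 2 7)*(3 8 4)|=8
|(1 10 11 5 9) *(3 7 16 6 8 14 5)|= |(1 10 11 3 7 16 6 8 14 5 9)|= 11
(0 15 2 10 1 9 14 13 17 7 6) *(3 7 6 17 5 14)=[15, 9, 10, 7, 4, 14, 0, 17, 8, 3, 1, 11, 12, 5, 13, 2, 16, 6]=(0 15 2 10 1 9 3 7 17 6)(5 14 13)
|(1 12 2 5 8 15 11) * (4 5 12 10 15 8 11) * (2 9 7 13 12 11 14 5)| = |(1 10 15 4 2 11)(5 14)(7 13 12 9)| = 12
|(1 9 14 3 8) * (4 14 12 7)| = |(1 9 12 7 4 14 3 8)| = 8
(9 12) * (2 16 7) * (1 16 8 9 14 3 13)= (1 16 7 2 8 9 12 14 3 13)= [0, 16, 8, 13, 4, 5, 6, 2, 9, 12, 10, 11, 14, 1, 3, 15, 7]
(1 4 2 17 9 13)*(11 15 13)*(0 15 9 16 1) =[15, 4, 17, 3, 2, 5, 6, 7, 8, 11, 10, 9, 12, 0, 14, 13, 1, 16] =(0 15 13)(1 4 2 17 16)(9 11)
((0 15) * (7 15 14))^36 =((0 14 7 15))^36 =(15)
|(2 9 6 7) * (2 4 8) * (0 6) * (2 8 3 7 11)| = |(0 6 11 2 9)(3 7 4)| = 15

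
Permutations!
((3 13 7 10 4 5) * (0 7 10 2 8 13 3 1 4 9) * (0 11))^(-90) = ((0 7 2 8 13 10 9 11)(1 4 5))^(-90) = (0 9 13 2)(7 11 10 8)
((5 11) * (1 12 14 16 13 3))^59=(1 3 13 16 14 12)(5 11)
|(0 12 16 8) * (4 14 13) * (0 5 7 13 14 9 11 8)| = 21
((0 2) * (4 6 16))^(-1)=(0 2)(4 16 6)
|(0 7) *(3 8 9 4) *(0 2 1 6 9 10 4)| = 12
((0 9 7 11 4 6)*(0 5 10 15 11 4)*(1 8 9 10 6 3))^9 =((0 10 15 11)(1 8 9 7 4 3)(5 6))^9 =(0 10 15 11)(1 7)(3 9)(4 8)(5 6)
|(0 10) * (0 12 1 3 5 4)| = 7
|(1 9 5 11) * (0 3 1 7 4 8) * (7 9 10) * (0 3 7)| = |(0 7 4 8 3 1 10)(5 11 9)| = 21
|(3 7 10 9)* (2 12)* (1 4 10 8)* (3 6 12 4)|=12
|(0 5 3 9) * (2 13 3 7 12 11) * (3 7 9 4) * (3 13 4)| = |(0 5 9)(2 4 13 7 12 11)| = 6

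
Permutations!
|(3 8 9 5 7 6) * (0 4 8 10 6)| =6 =|(0 4 8 9 5 7)(3 10 6)|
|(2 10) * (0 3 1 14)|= |(0 3 1 14)(2 10)|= 4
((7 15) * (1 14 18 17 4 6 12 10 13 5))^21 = (1 14 18 17 4 6 12 10 13 5)(7 15)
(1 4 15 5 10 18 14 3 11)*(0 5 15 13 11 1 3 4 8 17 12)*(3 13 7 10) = (0 5 3 1 8 17 12)(4 7 10 18 14)(11 13) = [5, 8, 2, 1, 7, 3, 6, 10, 17, 9, 18, 13, 0, 11, 4, 15, 16, 12, 14]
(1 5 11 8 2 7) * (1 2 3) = [0, 5, 7, 1, 4, 11, 6, 2, 3, 9, 10, 8] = (1 5 11 8 3)(2 7)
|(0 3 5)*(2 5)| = 4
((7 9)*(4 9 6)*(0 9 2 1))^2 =(0 7 4 1 9 6 2) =((0 9 7 6 4 2 1))^2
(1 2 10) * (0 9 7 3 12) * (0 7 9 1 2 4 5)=[1, 4, 10, 12, 5, 0, 6, 3, 8, 9, 2, 11, 7]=(0 1 4 5)(2 10)(3 12 7)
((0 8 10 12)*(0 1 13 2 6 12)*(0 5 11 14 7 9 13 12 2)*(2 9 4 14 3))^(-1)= (0 13 9 6 2 3 11 5 10 8)(1 12)(4 7 14)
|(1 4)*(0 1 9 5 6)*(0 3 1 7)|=|(0 7)(1 4 9 5 6 3)|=6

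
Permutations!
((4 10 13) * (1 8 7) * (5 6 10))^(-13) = (1 7 8)(4 6 13 5 10)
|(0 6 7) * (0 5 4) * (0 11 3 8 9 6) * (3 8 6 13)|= 9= |(3 6 7 5 4 11 8 9 13)|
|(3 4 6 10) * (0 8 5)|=|(0 8 5)(3 4 6 10)|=12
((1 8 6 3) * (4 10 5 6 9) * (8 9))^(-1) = ((1 9 4 10 5 6 3))^(-1) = (1 3 6 5 10 4 9)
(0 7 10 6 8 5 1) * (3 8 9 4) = (0 7 10 6 9 4 3 8 5 1) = [7, 0, 2, 8, 3, 1, 9, 10, 5, 4, 6]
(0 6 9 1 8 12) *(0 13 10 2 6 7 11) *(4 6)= [7, 8, 4, 3, 6, 5, 9, 11, 12, 1, 2, 0, 13, 10]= (0 7 11)(1 8 12 13 10 2 4 6 9)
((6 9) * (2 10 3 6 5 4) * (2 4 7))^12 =((2 10 3 6 9 5 7))^12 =(2 5 6 10 7 9 3)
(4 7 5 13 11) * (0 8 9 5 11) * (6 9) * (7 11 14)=(0 8 6 9 5 13)(4 11)(7 14)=[8, 1, 2, 3, 11, 13, 9, 14, 6, 5, 10, 4, 12, 0, 7]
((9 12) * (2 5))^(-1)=(2 5)(9 12)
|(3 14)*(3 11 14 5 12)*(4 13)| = |(3 5 12)(4 13)(11 14)| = 6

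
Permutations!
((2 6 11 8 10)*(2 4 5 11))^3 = ((2 6)(4 5 11 8 10))^3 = (2 6)(4 8 5 10 11)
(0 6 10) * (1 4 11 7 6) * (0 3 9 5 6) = (0 1 4 11 7)(3 9 5 6 10) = [1, 4, 2, 9, 11, 6, 10, 0, 8, 5, 3, 7]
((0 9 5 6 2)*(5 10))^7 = ((0 9 10 5 6 2))^7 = (0 9 10 5 6 2)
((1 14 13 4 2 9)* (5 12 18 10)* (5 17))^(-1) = (1 9 2 4 13 14)(5 17 10 18 12)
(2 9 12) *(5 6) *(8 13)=(2 9 12)(5 6)(8 13)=[0, 1, 9, 3, 4, 6, 5, 7, 13, 12, 10, 11, 2, 8]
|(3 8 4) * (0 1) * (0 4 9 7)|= 7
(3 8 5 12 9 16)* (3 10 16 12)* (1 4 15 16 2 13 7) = [0, 4, 13, 8, 15, 3, 6, 1, 5, 12, 2, 11, 9, 7, 14, 16, 10] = (1 4 15 16 10 2 13 7)(3 8 5)(9 12)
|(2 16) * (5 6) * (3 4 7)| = 6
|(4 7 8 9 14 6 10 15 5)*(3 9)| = 10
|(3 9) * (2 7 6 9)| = 5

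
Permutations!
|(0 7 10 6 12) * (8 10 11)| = |(0 7 11 8 10 6 12)| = 7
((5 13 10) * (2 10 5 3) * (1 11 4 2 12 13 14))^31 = (1 11 4 2 10 3 12 13 5 14)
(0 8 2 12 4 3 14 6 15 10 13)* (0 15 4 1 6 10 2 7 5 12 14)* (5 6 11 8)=(0 5 12 1 11 8 7 6 4 3)(2 14 10 13 15)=[5, 11, 14, 0, 3, 12, 4, 6, 7, 9, 13, 8, 1, 15, 10, 2]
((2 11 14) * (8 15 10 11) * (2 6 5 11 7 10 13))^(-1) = ((2 8 15 13)(5 11 14 6)(7 10))^(-1) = (2 13 15 8)(5 6 14 11)(7 10)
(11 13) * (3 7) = (3 7)(11 13) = [0, 1, 2, 7, 4, 5, 6, 3, 8, 9, 10, 13, 12, 11]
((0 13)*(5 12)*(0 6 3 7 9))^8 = ((0 13 6 3 7 9)(5 12))^8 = (0 6 7)(3 9 13)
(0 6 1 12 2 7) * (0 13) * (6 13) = (0 13)(1 12 2 7 6) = [13, 12, 7, 3, 4, 5, 1, 6, 8, 9, 10, 11, 2, 0]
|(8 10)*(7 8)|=3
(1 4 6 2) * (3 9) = [0, 4, 1, 9, 6, 5, 2, 7, 8, 3] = (1 4 6 2)(3 9)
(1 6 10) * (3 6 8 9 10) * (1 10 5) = (10)(1 8 9 5)(3 6) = [0, 8, 2, 6, 4, 1, 3, 7, 9, 5, 10]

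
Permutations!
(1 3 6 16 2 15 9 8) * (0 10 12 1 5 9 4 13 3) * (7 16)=[10, 0, 15, 6, 13, 9, 7, 16, 5, 8, 12, 11, 1, 3, 14, 4, 2]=(0 10 12 1)(2 15 4 13 3 6 7 16)(5 9 8)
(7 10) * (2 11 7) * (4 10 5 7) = (2 11 4 10)(5 7) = [0, 1, 11, 3, 10, 7, 6, 5, 8, 9, 2, 4]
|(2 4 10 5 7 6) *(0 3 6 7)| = 7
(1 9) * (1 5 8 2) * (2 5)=[0, 9, 1, 3, 4, 8, 6, 7, 5, 2]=(1 9 2)(5 8)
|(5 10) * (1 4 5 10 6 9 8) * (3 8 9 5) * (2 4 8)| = |(10)(1 8)(2 4 3)(5 6)| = 6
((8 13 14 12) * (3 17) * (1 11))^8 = ((1 11)(3 17)(8 13 14 12))^8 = (17)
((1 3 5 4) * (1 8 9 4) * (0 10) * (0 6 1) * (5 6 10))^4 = (10)(1 3 6)(4 8 9)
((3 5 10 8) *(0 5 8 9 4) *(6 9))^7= (0 5 10 6 9 4)(3 8)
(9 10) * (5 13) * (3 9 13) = [0, 1, 2, 9, 4, 3, 6, 7, 8, 10, 13, 11, 12, 5] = (3 9 10 13 5)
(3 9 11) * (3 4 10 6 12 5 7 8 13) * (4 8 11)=(3 9 4 10 6 12 5 7 11 8 13)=[0, 1, 2, 9, 10, 7, 12, 11, 13, 4, 6, 8, 5, 3]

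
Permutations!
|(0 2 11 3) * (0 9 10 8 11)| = 10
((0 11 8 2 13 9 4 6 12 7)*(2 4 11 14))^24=(0 2 9 8 6 7 14 13 11 4 12)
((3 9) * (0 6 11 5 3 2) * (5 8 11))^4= ((0 6 5 3 9 2)(8 11))^4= (11)(0 9 5)(2 3 6)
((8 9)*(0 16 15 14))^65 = ((0 16 15 14)(8 9))^65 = (0 16 15 14)(8 9)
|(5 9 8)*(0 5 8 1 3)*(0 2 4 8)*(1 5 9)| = 8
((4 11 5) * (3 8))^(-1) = (3 8)(4 5 11)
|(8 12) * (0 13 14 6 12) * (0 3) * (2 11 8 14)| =|(0 13 2 11 8 3)(6 12 14)| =6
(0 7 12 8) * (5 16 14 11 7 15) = [15, 1, 2, 3, 4, 16, 6, 12, 0, 9, 10, 7, 8, 13, 11, 5, 14] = (0 15 5 16 14 11 7 12 8)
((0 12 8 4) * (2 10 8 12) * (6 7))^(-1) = ((12)(0 2 10 8 4)(6 7))^(-1) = (12)(0 4 8 10 2)(6 7)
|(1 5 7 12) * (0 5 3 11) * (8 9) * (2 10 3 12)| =14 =|(0 5 7 2 10 3 11)(1 12)(8 9)|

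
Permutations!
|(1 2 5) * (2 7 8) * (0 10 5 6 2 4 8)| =10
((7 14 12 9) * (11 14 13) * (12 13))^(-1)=(7 9 12)(11 13 14)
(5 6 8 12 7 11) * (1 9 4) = (1 9 4)(5 6 8 12 7 11) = [0, 9, 2, 3, 1, 6, 8, 11, 12, 4, 10, 5, 7]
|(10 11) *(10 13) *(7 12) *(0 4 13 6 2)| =14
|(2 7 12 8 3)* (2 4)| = |(2 7 12 8 3 4)| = 6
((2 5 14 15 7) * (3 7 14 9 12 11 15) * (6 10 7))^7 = ((2 5 9 12 11 15 14 3 6 10 7))^7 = (2 3 12 7 14 9 10 15 5 6 11)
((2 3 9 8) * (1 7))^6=((1 7)(2 3 9 8))^6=(2 9)(3 8)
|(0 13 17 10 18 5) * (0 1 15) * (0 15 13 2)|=6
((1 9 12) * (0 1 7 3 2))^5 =(0 3 12 1 2 7 9)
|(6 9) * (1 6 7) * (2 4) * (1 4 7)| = 3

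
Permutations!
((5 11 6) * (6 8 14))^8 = (5 14 11 6 8)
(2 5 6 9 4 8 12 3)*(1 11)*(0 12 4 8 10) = (0 12 3 2 5 6 9 8 4 10)(1 11) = [12, 11, 5, 2, 10, 6, 9, 7, 4, 8, 0, 1, 3]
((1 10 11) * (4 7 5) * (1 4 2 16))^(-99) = (1 5 11 16 7 10 2 4)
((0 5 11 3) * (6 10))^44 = ((0 5 11 3)(6 10))^44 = (11)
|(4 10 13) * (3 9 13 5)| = 6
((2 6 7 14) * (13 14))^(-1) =(2 14 13 7 6)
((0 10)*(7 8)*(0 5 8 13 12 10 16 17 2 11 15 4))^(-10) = (0 11 16 15 17 4 2)(5 7 12)(8 13 10)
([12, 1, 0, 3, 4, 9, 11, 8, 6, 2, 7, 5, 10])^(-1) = (0 2 9 5 11 6 8 7 10 12)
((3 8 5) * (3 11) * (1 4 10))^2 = ((1 4 10)(3 8 5 11))^2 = (1 10 4)(3 5)(8 11)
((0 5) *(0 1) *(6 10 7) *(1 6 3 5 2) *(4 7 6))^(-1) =((0 2 1)(3 5 4 7)(6 10))^(-1) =(0 1 2)(3 7 4 5)(6 10)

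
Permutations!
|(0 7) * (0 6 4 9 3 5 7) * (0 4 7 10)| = |(0 4 9 3 5 10)(6 7)| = 6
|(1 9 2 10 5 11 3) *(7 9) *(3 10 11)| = |(1 7 9 2 11 10 5 3)| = 8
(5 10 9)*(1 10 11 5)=(1 10 9)(5 11)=[0, 10, 2, 3, 4, 11, 6, 7, 8, 1, 9, 5]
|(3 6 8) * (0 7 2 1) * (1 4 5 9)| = 21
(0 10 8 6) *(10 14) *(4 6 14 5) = [5, 1, 2, 3, 6, 4, 0, 7, 14, 9, 8, 11, 12, 13, 10] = (0 5 4 6)(8 14 10)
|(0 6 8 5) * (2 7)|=4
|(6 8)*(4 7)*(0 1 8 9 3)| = |(0 1 8 6 9 3)(4 7)| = 6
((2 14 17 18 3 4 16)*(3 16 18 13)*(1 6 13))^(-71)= ((1 6 13 3 4 18 16 2 14 17))^(-71)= (1 17 14 2 16 18 4 3 13 6)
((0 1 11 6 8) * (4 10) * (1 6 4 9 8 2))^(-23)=(0 11 8 1 9 2 10 6 4)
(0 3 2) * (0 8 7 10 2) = [3, 1, 8, 0, 4, 5, 6, 10, 7, 9, 2] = (0 3)(2 8 7 10)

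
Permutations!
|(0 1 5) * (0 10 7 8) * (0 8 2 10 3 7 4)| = 8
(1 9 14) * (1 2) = (1 9 14 2) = [0, 9, 1, 3, 4, 5, 6, 7, 8, 14, 10, 11, 12, 13, 2]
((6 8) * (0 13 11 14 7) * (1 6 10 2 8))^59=(0 7 14 11 13)(1 6)(2 10 8)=((0 13 11 14 7)(1 6)(2 8 10))^59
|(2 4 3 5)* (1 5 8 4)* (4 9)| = 12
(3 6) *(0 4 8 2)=(0 4 8 2)(3 6)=[4, 1, 0, 6, 8, 5, 3, 7, 2]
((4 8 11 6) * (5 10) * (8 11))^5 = ((4 11 6)(5 10))^5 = (4 6 11)(5 10)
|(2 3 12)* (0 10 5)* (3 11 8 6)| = |(0 10 5)(2 11 8 6 3 12)| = 6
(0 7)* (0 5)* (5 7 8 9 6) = (0 8 9 6 5) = [8, 1, 2, 3, 4, 0, 5, 7, 9, 6]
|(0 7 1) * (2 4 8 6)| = |(0 7 1)(2 4 8 6)| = 12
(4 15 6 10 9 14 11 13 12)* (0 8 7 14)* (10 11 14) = (0 8 7 10 9)(4 15 6 11 13 12) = [8, 1, 2, 3, 15, 5, 11, 10, 7, 0, 9, 13, 4, 12, 14, 6]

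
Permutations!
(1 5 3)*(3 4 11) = (1 5 4 11 3) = [0, 5, 2, 1, 11, 4, 6, 7, 8, 9, 10, 3]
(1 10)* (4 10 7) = (1 7 4 10) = [0, 7, 2, 3, 10, 5, 6, 4, 8, 9, 1]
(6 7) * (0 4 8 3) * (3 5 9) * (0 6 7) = (0 4 8 5 9 3 6) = [4, 1, 2, 6, 8, 9, 0, 7, 5, 3]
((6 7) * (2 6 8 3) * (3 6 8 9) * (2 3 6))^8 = (6 9 7) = ((2 8)(6 7 9))^8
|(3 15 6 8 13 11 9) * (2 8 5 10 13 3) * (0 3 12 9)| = 8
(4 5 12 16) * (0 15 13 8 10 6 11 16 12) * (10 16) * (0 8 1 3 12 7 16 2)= (0 15 13 1 3 12 7 16 4 5 8 2)(6 11 10)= [15, 3, 0, 12, 5, 8, 11, 16, 2, 9, 6, 10, 7, 1, 14, 13, 4]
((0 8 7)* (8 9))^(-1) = ((0 9 8 7))^(-1) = (0 7 8 9)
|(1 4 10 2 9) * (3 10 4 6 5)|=7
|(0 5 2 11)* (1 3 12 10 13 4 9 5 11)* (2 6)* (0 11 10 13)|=18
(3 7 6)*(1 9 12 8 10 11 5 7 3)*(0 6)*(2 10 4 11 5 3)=(0 6 1 9 12 8 4 11 3 2 10 5 7)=[6, 9, 10, 2, 11, 7, 1, 0, 4, 12, 5, 3, 8]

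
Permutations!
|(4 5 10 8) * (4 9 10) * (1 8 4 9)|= 4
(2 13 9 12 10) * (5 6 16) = [0, 1, 13, 3, 4, 6, 16, 7, 8, 12, 2, 11, 10, 9, 14, 15, 5] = (2 13 9 12 10)(5 6 16)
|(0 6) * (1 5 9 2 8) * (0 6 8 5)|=3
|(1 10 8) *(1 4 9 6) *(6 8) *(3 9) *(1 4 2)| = |(1 10 6 4 3 9 8 2)| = 8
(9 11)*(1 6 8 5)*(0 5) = [5, 6, 2, 3, 4, 1, 8, 7, 0, 11, 10, 9] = (0 5 1 6 8)(9 11)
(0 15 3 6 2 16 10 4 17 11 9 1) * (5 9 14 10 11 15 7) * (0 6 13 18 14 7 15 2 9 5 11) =(0 15 3 13 18 14 10 4 17 2 16)(1 6 9)(7 11) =[15, 6, 16, 13, 17, 5, 9, 11, 8, 1, 4, 7, 12, 18, 10, 3, 0, 2, 14]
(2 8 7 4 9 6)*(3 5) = (2 8 7 4 9 6)(3 5) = [0, 1, 8, 5, 9, 3, 2, 4, 7, 6]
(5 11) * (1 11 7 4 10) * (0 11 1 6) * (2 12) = (0 11 5 7 4 10 6)(2 12) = [11, 1, 12, 3, 10, 7, 0, 4, 8, 9, 6, 5, 2]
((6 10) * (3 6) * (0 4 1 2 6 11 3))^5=(0 10 6 2 1 4)(3 11)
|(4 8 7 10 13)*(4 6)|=6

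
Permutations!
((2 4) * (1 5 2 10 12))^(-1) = ((1 5 2 4 10 12))^(-1) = (1 12 10 4 2 5)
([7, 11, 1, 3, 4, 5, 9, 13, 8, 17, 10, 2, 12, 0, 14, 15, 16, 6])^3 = [0, 1, 2, 3, 4, 5, 6, 7, 8, 9, 10, 11, 12, 13, 14, 15, 16, 17]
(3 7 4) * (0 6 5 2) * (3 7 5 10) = (0 6 10 3 5 2)(4 7) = [6, 1, 0, 5, 7, 2, 10, 4, 8, 9, 3]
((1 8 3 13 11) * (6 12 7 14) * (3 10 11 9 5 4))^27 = ((1 8 10 11)(3 13 9 5 4)(6 12 7 14))^27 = (1 11 10 8)(3 9 4 13 5)(6 14 7 12)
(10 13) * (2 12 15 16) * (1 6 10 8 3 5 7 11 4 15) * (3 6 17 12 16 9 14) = [0, 17, 16, 5, 15, 7, 10, 11, 6, 14, 13, 4, 1, 8, 3, 9, 2, 12] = (1 17 12)(2 16)(3 5 7 11 4 15 9 14)(6 10 13 8)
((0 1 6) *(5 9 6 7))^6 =(9) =((0 1 7 5 9 6))^6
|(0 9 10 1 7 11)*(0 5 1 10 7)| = 6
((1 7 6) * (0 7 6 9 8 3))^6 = (0 7 9 8 3)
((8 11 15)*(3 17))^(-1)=((3 17)(8 11 15))^(-1)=(3 17)(8 15 11)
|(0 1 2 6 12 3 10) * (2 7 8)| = 9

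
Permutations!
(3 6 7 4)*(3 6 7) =(3 7 4 6) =[0, 1, 2, 7, 6, 5, 3, 4]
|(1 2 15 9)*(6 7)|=|(1 2 15 9)(6 7)|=4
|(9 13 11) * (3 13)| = 4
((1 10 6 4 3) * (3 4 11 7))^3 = (1 11)(3 6)(7 10)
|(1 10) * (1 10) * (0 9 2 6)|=|(10)(0 9 2 6)|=4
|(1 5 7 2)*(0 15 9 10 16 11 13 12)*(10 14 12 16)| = 60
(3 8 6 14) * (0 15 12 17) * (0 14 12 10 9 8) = [15, 1, 2, 0, 4, 5, 12, 7, 6, 8, 9, 11, 17, 13, 3, 10, 16, 14] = (0 15 10 9 8 6 12 17 14 3)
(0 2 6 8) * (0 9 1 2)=[0, 2, 6, 3, 4, 5, 8, 7, 9, 1]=(1 2 6 8 9)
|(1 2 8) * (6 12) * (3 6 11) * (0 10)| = 12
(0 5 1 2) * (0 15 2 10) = (0 5 1 10)(2 15) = [5, 10, 15, 3, 4, 1, 6, 7, 8, 9, 0, 11, 12, 13, 14, 2]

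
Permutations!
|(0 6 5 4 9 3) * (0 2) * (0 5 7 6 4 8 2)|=12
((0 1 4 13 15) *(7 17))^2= (17)(0 4 15 1 13)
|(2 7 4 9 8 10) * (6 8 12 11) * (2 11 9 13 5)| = 20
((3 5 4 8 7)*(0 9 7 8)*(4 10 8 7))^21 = (3 5 10 8 7)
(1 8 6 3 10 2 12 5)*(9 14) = (1 8 6 3 10 2 12 5)(9 14) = [0, 8, 12, 10, 4, 1, 3, 7, 6, 14, 2, 11, 5, 13, 9]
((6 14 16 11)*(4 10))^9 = ((4 10)(6 14 16 11))^9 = (4 10)(6 14 16 11)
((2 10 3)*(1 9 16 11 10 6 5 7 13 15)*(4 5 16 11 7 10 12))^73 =((1 9 11 12 4 5 10 3 2 6 16 7 13 15))^73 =(1 12 10 6 13 9 4 3 16 15 11 5 2 7)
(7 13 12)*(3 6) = [0, 1, 2, 6, 4, 5, 3, 13, 8, 9, 10, 11, 7, 12] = (3 6)(7 13 12)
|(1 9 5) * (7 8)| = 6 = |(1 9 5)(7 8)|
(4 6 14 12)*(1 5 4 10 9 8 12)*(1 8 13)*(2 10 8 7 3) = [0, 5, 10, 2, 6, 4, 14, 3, 12, 13, 9, 11, 8, 1, 7] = (1 5 4 6 14 7 3 2 10 9 13)(8 12)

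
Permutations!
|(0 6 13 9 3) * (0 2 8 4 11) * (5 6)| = |(0 5 6 13 9 3 2 8 4 11)| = 10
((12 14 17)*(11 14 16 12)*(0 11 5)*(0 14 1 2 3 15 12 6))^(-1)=(0 6 16 12 15 3 2 1 11)(5 17 14)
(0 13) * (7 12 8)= (0 13)(7 12 8)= [13, 1, 2, 3, 4, 5, 6, 12, 7, 9, 10, 11, 8, 0]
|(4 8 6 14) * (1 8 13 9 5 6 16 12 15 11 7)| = 42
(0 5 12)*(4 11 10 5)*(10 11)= (0 4 10 5 12)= [4, 1, 2, 3, 10, 12, 6, 7, 8, 9, 5, 11, 0]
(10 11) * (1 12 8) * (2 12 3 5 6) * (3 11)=[0, 11, 12, 5, 4, 6, 2, 7, 1, 9, 3, 10, 8]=(1 11 10 3 5 6 2 12 8)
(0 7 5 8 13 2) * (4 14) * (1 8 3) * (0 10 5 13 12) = (0 7 13 2 10 5 3 1 8 12)(4 14) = [7, 8, 10, 1, 14, 3, 6, 13, 12, 9, 5, 11, 0, 2, 4]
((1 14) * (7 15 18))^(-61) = (1 14)(7 18 15)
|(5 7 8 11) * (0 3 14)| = 12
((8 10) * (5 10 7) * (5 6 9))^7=(5 10 8 7 6 9)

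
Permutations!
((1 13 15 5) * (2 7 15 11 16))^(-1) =(1 5 15 7 2 16 11 13) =((1 13 11 16 2 7 15 5))^(-1)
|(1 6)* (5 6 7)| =|(1 7 5 6)| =4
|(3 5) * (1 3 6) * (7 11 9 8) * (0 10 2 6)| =|(0 10 2 6 1 3 5)(7 11 9 8)| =28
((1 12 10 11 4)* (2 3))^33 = ((1 12 10 11 4)(2 3))^33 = (1 11 12 4 10)(2 3)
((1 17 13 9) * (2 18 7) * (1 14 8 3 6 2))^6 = ((1 17 13 9 14 8 3 6 2 18 7))^6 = (1 3 17 6 13 2 9 18 14 7 8)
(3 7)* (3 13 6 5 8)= (3 7 13 6 5 8)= [0, 1, 2, 7, 4, 8, 5, 13, 3, 9, 10, 11, 12, 6]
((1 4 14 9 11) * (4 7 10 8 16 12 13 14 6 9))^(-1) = (1 11 9 6 4 14 13 12 16 8 10 7)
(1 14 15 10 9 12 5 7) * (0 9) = (0 9 12 5 7 1 14 15 10) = [9, 14, 2, 3, 4, 7, 6, 1, 8, 12, 0, 11, 5, 13, 15, 10]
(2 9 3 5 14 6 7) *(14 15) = (2 9 3 5 15 14 6 7) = [0, 1, 9, 5, 4, 15, 7, 2, 8, 3, 10, 11, 12, 13, 6, 14]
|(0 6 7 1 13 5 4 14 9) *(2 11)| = 18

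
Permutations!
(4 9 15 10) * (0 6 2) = [6, 1, 0, 3, 9, 5, 2, 7, 8, 15, 4, 11, 12, 13, 14, 10] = (0 6 2)(4 9 15 10)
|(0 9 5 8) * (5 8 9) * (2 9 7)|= 6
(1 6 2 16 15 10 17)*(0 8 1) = [8, 6, 16, 3, 4, 5, 2, 7, 1, 9, 17, 11, 12, 13, 14, 10, 15, 0] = (0 8 1 6 2 16 15 10 17)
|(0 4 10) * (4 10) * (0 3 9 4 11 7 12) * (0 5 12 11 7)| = 14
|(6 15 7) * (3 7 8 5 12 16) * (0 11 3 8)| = |(0 11 3 7 6 15)(5 12 16 8)| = 12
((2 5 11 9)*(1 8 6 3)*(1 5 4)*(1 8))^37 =((2 4 8 6 3 5 11 9))^37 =(2 5 8 9 3 4 11 6)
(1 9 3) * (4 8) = (1 9 3)(4 8) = [0, 9, 2, 1, 8, 5, 6, 7, 4, 3]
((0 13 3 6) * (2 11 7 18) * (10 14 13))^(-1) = (0 6 3 13 14 10)(2 18 7 11)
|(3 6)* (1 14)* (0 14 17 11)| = 10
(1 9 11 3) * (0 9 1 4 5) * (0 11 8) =(0 9 8)(3 4 5 11) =[9, 1, 2, 4, 5, 11, 6, 7, 0, 8, 10, 3]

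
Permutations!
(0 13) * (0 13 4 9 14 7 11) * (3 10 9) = (0 4 3 10 9 14 7 11) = [4, 1, 2, 10, 3, 5, 6, 11, 8, 14, 9, 0, 12, 13, 7]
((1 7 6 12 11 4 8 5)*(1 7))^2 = ((4 8 5 7 6 12 11))^2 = (4 5 6 11 8 7 12)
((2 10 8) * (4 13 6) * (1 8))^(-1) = (1 10 2 8)(4 6 13)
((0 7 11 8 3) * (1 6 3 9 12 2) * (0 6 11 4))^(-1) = (0 4 7)(1 2 12 9 8 11)(3 6)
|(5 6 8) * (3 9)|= 6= |(3 9)(5 6 8)|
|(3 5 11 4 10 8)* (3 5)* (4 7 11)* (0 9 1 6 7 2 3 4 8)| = 10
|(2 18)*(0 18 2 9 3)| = 4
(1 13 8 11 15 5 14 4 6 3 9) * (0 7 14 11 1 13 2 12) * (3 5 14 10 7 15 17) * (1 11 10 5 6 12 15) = [1, 2, 15, 9, 12, 10, 6, 5, 11, 13, 7, 17, 0, 8, 4, 14, 16, 3] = (0 1 2 15 14 4 12)(3 9 13 8 11 17)(5 10 7)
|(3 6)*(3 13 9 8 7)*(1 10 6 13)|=15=|(1 10 6)(3 13 9 8 7)|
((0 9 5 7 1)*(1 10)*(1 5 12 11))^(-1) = (0 1 11 12 9)(5 10 7) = ((0 9 12 11 1)(5 7 10))^(-1)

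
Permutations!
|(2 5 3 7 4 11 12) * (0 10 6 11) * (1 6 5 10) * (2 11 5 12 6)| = 11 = |(0 1 2 10 12 11 6 5 3 7 4)|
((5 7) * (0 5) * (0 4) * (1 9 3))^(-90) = ((0 5 7 4)(1 9 3))^(-90) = (9)(0 7)(4 5)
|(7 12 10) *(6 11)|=6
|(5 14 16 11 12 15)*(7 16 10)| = 8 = |(5 14 10 7 16 11 12 15)|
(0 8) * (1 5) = (0 8)(1 5) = [8, 5, 2, 3, 4, 1, 6, 7, 0]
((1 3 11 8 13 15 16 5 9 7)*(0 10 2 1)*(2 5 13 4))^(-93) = ((0 10 5 9 7)(1 3 11 8 4 2)(13 15 16))^(-93) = (16)(0 5 7 10 9)(1 8)(2 11)(3 4)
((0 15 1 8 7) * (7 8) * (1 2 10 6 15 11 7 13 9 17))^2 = (0 7 11)(1 9)(2 6)(10 15)(13 17)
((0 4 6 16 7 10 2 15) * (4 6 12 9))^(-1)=(0 15 2 10 7 16 6)(4 9 12)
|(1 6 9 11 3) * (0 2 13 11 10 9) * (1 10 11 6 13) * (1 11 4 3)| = |(0 2 11 1 13 6)(3 10 9 4)| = 12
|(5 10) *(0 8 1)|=6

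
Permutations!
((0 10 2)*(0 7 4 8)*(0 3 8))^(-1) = ((0 10 2 7 4)(3 8))^(-1) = (0 4 7 2 10)(3 8)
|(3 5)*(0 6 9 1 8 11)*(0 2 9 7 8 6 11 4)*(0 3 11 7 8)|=18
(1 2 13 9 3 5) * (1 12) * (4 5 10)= (1 2 13 9 3 10 4 5 12)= [0, 2, 13, 10, 5, 12, 6, 7, 8, 3, 4, 11, 1, 9]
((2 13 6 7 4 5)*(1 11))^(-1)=(1 11)(2 5 4 7 6 13)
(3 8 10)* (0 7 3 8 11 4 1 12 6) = (0 7 3 11 4 1 12 6)(8 10) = [7, 12, 2, 11, 1, 5, 0, 3, 10, 9, 8, 4, 6]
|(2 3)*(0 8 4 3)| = 5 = |(0 8 4 3 2)|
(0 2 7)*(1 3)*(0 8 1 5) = [2, 3, 7, 5, 4, 0, 6, 8, 1] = (0 2 7 8 1 3 5)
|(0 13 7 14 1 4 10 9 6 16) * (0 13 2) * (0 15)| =9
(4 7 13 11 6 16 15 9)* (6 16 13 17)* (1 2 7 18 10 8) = [0, 2, 7, 3, 18, 5, 13, 17, 1, 4, 8, 16, 12, 11, 14, 9, 15, 6, 10] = (1 2 7 17 6 13 11 16 15 9 4 18 10 8)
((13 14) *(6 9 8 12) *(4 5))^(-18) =(14)(6 8)(9 12)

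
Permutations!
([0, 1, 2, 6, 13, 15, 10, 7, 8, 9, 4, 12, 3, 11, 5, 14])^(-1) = [0, 1, 2, 12, 10, 14, 3, 7, 8, 9, 6, 13, 11, 4, 15, 5]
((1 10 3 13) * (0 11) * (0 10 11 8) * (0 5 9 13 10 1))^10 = (13)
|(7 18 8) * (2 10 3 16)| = |(2 10 3 16)(7 18 8)| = 12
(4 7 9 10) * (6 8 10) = (4 7 9 6 8 10) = [0, 1, 2, 3, 7, 5, 8, 9, 10, 6, 4]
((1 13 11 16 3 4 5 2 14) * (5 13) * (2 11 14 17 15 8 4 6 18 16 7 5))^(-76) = ((1 2 17 15 8 4 13 14)(3 6 18 16)(5 11 7))^(-76) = (18)(1 8)(2 4)(5 7 11)(13 17)(14 15)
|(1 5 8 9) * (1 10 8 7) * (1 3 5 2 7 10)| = |(1 2 7 3 5 10 8 9)| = 8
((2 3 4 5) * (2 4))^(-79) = ((2 3)(4 5))^(-79) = (2 3)(4 5)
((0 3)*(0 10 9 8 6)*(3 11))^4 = (0 9 11 8 3 6 10)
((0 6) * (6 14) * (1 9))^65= (0 6 14)(1 9)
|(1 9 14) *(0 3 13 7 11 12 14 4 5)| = 11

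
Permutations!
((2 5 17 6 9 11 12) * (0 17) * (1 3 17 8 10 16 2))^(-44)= (0 2 10)(1 11 6 3 12 9 17)(5 16 8)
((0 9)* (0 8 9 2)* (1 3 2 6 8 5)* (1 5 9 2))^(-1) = ((9)(0 6 8 2)(1 3))^(-1) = (9)(0 2 8 6)(1 3)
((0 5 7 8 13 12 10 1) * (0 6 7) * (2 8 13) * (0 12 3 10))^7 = ((0 5 12)(1 6 7 13 3 10)(2 8))^7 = (0 5 12)(1 6 7 13 3 10)(2 8)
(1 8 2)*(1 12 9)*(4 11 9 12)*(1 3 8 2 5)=[0, 2, 4, 8, 11, 1, 6, 7, 5, 3, 10, 9, 12]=(12)(1 2 4 11 9 3 8 5)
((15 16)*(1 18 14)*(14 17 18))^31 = (1 14)(15 16)(17 18)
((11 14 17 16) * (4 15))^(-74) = ((4 15)(11 14 17 16))^(-74) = (11 17)(14 16)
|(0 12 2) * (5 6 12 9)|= 6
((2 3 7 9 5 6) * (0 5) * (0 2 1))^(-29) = ((0 5 6 1)(2 3 7 9))^(-29) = (0 1 6 5)(2 9 7 3)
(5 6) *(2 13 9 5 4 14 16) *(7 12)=[0, 1, 13, 3, 14, 6, 4, 12, 8, 5, 10, 11, 7, 9, 16, 15, 2]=(2 13 9 5 6 4 14 16)(7 12)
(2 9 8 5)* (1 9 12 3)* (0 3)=(0 3 1 9 8 5 2 12)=[3, 9, 12, 1, 4, 2, 6, 7, 5, 8, 10, 11, 0]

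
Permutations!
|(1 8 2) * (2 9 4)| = |(1 8 9 4 2)| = 5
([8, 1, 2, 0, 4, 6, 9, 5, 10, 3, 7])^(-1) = [3, 1, 2, 9, 4, 7, 5, 10, 0, 6, 8]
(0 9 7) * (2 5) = (0 9 7)(2 5) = [9, 1, 5, 3, 4, 2, 6, 0, 8, 7]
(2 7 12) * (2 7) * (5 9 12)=(5 9 12 7)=[0, 1, 2, 3, 4, 9, 6, 5, 8, 12, 10, 11, 7]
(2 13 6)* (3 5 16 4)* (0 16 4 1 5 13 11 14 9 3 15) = (0 16 1 5 4 15)(2 11 14 9 3 13 6) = [16, 5, 11, 13, 15, 4, 2, 7, 8, 3, 10, 14, 12, 6, 9, 0, 1]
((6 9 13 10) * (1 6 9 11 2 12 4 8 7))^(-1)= (1 7 8 4 12 2 11 6)(9 10 13)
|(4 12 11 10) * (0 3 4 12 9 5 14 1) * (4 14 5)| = |(0 3 14 1)(4 9)(10 12 11)| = 12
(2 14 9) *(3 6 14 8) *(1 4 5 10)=(1 4 5 10)(2 8 3 6 14 9)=[0, 4, 8, 6, 5, 10, 14, 7, 3, 2, 1, 11, 12, 13, 9]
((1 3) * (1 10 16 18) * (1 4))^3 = (1 16)(3 18)(4 10)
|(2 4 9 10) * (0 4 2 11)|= 5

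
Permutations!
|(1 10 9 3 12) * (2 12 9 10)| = 6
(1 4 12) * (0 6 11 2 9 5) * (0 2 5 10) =(0 6 11 5 2 9 10)(1 4 12) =[6, 4, 9, 3, 12, 2, 11, 7, 8, 10, 0, 5, 1]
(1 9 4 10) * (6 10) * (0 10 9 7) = [10, 7, 2, 3, 6, 5, 9, 0, 8, 4, 1] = (0 10 1 7)(4 6 9)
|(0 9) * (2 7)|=2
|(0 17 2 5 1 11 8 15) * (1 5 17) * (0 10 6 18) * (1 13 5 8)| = |(0 13 5 8 15 10 6 18)(1 11)(2 17)| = 8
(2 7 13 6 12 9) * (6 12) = (2 7 13 12 9) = [0, 1, 7, 3, 4, 5, 6, 13, 8, 2, 10, 11, 9, 12]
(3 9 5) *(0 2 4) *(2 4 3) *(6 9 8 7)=(0 4)(2 3 8 7 6 9 5)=[4, 1, 3, 8, 0, 2, 9, 6, 7, 5]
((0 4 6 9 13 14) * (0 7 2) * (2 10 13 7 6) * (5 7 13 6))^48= (5 14 13 9 6 10 7)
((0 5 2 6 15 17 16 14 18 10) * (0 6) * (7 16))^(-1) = (0 2 5)(6 10 18 14 16 7 17 15) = ((0 5 2)(6 15 17 7 16 14 18 10))^(-1)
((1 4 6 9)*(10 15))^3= ((1 4 6 9)(10 15))^3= (1 9 6 4)(10 15)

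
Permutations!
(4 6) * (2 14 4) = (2 14 4 6) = [0, 1, 14, 3, 6, 5, 2, 7, 8, 9, 10, 11, 12, 13, 4]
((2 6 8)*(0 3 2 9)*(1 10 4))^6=(10)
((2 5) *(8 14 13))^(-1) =(2 5)(8 13 14)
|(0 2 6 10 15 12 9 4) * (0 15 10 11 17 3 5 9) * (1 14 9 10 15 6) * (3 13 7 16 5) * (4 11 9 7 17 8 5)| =30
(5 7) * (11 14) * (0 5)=(0 5 7)(11 14)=[5, 1, 2, 3, 4, 7, 6, 0, 8, 9, 10, 14, 12, 13, 11]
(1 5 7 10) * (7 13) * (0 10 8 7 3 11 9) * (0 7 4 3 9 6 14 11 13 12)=(0 10 1 5 12)(3 13 9 7 8 4)(6 14 11)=[10, 5, 2, 13, 3, 12, 14, 8, 4, 7, 1, 6, 0, 9, 11]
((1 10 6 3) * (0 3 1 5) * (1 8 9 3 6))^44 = ((0 6 8 9 3 5)(1 10))^44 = (10)(0 8 3)(5 6 9)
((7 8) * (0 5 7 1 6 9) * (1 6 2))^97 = (0 5 7 8 6 9)(1 2)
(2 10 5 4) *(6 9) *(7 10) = (2 7 10 5 4)(6 9) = [0, 1, 7, 3, 2, 4, 9, 10, 8, 6, 5]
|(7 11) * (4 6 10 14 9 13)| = |(4 6 10 14 9 13)(7 11)| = 6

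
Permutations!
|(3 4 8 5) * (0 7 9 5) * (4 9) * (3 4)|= 7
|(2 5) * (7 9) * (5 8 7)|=5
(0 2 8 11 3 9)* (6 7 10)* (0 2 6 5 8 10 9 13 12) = (0 6 7 9 2 10 5 8 11 3 13 12) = [6, 1, 10, 13, 4, 8, 7, 9, 11, 2, 5, 3, 0, 12]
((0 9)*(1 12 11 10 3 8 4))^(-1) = (0 9)(1 4 8 3 10 11 12)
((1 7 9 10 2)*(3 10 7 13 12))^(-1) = ((1 13 12 3 10 2)(7 9))^(-1) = (1 2 10 3 12 13)(7 9)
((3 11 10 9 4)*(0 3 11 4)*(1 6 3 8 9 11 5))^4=((0 8 9)(1 6 3 4 5)(10 11))^4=(11)(0 8 9)(1 5 4 3 6)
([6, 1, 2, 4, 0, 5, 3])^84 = (6)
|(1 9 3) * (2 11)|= 6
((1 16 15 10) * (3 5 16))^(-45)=(1 16)(3 15)(5 10)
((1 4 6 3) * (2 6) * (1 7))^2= (1 2 3)(4 6 7)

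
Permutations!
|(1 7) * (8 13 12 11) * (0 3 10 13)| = |(0 3 10 13 12 11 8)(1 7)| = 14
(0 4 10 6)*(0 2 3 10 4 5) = (0 5)(2 3 10 6) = [5, 1, 3, 10, 4, 0, 2, 7, 8, 9, 6]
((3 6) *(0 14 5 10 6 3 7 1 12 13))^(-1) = ((0 14 5 10 6 7 1 12 13))^(-1) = (0 13 12 1 7 6 10 5 14)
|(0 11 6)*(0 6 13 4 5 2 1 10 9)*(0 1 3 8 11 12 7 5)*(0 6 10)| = |(0 12 7 5 2 3 8 11 13 4 6 10 9 1)| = 14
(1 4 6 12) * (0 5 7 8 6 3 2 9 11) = (0 5 7 8 6 12 1 4 3 2 9 11) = [5, 4, 9, 2, 3, 7, 12, 8, 6, 11, 10, 0, 1]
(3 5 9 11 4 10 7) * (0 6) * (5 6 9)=(0 9 11 4 10 7 3 6)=[9, 1, 2, 6, 10, 5, 0, 3, 8, 11, 7, 4]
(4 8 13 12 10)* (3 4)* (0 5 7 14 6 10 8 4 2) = (0 5 7 14 6 10 3 2)(8 13 12) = [5, 1, 0, 2, 4, 7, 10, 14, 13, 9, 3, 11, 8, 12, 6]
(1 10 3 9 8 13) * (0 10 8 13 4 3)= (0 10)(1 8 4 3 9 13)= [10, 8, 2, 9, 3, 5, 6, 7, 4, 13, 0, 11, 12, 1]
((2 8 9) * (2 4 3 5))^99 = ((2 8 9 4 3 5))^99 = (2 4)(3 8)(5 9)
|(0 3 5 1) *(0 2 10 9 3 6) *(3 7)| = |(0 6)(1 2 10 9 7 3 5)| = 14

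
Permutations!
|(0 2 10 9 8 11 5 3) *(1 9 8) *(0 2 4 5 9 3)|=|(0 4 5)(1 3 2 10 8 11 9)|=21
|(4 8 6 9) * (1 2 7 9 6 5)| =7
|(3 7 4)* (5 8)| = 6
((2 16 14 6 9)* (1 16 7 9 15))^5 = (16)(2 9 7)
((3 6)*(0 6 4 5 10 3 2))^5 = (0 2 6)(3 4 5 10)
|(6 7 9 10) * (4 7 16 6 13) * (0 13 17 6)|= 9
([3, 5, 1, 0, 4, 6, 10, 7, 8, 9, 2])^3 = (0 3)(1 10 5 2 6)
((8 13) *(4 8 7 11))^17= (4 13 11 8 7)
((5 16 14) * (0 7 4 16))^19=(0 7 4 16 14 5)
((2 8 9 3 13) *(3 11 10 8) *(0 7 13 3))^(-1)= (0 2 13 7)(8 10 11 9)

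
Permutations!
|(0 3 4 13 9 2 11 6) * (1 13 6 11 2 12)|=4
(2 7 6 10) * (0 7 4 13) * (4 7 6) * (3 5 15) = [6, 1, 7, 5, 13, 15, 10, 4, 8, 9, 2, 11, 12, 0, 14, 3] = (0 6 10 2 7 4 13)(3 5 15)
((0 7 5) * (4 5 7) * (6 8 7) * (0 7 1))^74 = ((0 4 5 7 6 8 1))^74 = (0 6 4 8 5 1 7)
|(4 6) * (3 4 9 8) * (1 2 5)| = |(1 2 5)(3 4 6 9 8)| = 15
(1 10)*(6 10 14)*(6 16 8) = (1 14 16 8 6 10) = [0, 14, 2, 3, 4, 5, 10, 7, 6, 9, 1, 11, 12, 13, 16, 15, 8]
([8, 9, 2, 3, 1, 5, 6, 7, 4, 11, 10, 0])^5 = (0 11 9 1 4 8)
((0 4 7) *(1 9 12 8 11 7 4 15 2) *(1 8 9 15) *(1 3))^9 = (0 3 1 15 2 8 11 7)(9 12)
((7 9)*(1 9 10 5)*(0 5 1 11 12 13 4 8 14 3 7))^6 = (0 8 9 4 1 13 10 12 7 11 3 5 14)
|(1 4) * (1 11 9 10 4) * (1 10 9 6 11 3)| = |(1 10 4 3)(6 11)| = 4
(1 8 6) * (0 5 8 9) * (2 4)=(0 5 8 6 1 9)(2 4)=[5, 9, 4, 3, 2, 8, 1, 7, 6, 0]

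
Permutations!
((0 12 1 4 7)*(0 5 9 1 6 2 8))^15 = (12)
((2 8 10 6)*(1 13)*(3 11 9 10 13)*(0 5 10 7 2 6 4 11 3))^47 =(0 4 7 13 5 11 2 1 10 9 8)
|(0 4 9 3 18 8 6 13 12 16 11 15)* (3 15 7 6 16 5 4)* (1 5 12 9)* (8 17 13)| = |(0 3 18 17 13 9 15)(1 5 4)(6 8 16 11 7)| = 105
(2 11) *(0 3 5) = [3, 1, 11, 5, 4, 0, 6, 7, 8, 9, 10, 2] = (0 3 5)(2 11)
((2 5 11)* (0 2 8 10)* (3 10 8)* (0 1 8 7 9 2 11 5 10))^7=(0 11 3)(1 8 7 9 2 10)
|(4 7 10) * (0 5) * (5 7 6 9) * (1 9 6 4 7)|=4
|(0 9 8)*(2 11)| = |(0 9 8)(2 11)| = 6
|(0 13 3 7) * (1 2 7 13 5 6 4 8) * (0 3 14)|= 11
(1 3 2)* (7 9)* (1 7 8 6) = (1 3 2 7 9 8 6) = [0, 3, 7, 2, 4, 5, 1, 9, 6, 8]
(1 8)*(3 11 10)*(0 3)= (0 3 11 10)(1 8)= [3, 8, 2, 11, 4, 5, 6, 7, 1, 9, 0, 10]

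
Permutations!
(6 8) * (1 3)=(1 3)(6 8)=[0, 3, 2, 1, 4, 5, 8, 7, 6]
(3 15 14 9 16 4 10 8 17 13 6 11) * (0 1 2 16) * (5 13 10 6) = (0 1 2 16 4 6 11 3 15 14 9)(5 13)(8 17 10) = [1, 2, 16, 15, 6, 13, 11, 7, 17, 0, 8, 3, 12, 5, 9, 14, 4, 10]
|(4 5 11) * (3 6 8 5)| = |(3 6 8 5 11 4)| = 6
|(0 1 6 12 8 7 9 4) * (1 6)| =7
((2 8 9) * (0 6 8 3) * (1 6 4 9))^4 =(0 3 2 9 4)(1 6 8)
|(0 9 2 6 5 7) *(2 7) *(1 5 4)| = 15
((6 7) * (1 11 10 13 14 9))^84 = ((1 11 10 13 14 9)(6 7))^84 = (14)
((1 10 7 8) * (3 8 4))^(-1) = ((1 10 7 4 3 8))^(-1) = (1 8 3 4 7 10)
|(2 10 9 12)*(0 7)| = 4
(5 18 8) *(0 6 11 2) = (0 6 11 2)(5 18 8) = [6, 1, 0, 3, 4, 18, 11, 7, 5, 9, 10, 2, 12, 13, 14, 15, 16, 17, 8]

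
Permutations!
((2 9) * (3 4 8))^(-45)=((2 9)(3 4 8))^(-45)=(2 9)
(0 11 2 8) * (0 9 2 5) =(0 11 5)(2 8 9) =[11, 1, 8, 3, 4, 0, 6, 7, 9, 2, 10, 5]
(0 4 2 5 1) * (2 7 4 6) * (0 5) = (0 6 2)(1 5)(4 7) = [6, 5, 0, 3, 7, 1, 2, 4]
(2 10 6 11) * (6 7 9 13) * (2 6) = [0, 1, 10, 3, 4, 5, 11, 9, 8, 13, 7, 6, 12, 2] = (2 10 7 9 13)(6 11)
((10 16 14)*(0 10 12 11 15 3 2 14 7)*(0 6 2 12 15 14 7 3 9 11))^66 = (0 10 16 3 12)(9 14)(11 15) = ((0 10 16 3 12)(2 7 6)(9 11 14 15))^66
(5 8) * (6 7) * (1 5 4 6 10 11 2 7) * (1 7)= (1 5 8 4 6 7 10 11 2)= [0, 5, 1, 3, 6, 8, 7, 10, 4, 9, 11, 2]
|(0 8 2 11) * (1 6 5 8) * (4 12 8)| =|(0 1 6 5 4 12 8 2 11)| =9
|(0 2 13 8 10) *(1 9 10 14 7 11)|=10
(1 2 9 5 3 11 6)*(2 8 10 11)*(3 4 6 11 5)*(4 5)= [0, 8, 9, 2, 6, 5, 1, 7, 10, 3, 4, 11]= (11)(1 8 10 4 6)(2 9 3)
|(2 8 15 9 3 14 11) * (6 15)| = 8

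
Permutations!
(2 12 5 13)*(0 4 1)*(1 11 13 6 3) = [4, 0, 12, 1, 11, 6, 3, 7, 8, 9, 10, 13, 5, 2] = (0 4 11 13 2 12 5 6 3 1)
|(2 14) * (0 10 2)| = 4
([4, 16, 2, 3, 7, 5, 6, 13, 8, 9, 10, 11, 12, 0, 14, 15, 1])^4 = (16)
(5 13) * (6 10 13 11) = (5 11 6 10 13) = [0, 1, 2, 3, 4, 11, 10, 7, 8, 9, 13, 6, 12, 5]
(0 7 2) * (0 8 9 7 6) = (0 6)(2 8 9 7) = [6, 1, 8, 3, 4, 5, 0, 2, 9, 7]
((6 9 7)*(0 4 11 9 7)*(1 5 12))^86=(0 11)(1 12 5)(4 9)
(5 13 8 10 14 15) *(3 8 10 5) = [0, 1, 2, 8, 4, 13, 6, 7, 5, 9, 14, 11, 12, 10, 15, 3] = (3 8 5 13 10 14 15)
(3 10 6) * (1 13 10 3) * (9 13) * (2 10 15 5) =(1 9 13 15 5 2 10 6) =[0, 9, 10, 3, 4, 2, 1, 7, 8, 13, 6, 11, 12, 15, 14, 5]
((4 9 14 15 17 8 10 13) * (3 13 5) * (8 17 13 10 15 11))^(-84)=(17)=((17)(3 10 5)(4 9 14 11 8 15 13))^(-84)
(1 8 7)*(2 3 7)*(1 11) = (1 8 2 3 7 11) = [0, 8, 3, 7, 4, 5, 6, 11, 2, 9, 10, 1]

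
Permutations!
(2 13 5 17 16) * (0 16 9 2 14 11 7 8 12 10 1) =(0 16 14 11 7 8 12 10 1)(2 13 5 17 9) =[16, 0, 13, 3, 4, 17, 6, 8, 12, 2, 1, 7, 10, 5, 11, 15, 14, 9]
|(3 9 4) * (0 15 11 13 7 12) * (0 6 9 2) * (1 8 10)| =|(0 15 11 13 7 12 6 9 4 3 2)(1 8 10)| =33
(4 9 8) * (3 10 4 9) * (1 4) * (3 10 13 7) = (1 4 10)(3 13 7)(8 9) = [0, 4, 2, 13, 10, 5, 6, 3, 9, 8, 1, 11, 12, 7]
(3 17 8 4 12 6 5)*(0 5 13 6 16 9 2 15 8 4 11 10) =(0 5 3 17 4 12 16 9 2 15 8 11 10)(6 13) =[5, 1, 15, 17, 12, 3, 13, 7, 11, 2, 0, 10, 16, 6, 14, 8, 9, 4]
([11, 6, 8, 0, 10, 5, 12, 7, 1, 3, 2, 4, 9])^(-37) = (0 6 10 3 1 4 9 8 11 12 2)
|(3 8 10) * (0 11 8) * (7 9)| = 10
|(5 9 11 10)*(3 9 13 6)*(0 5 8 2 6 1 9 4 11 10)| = |(0 5 13 1 9 10 8 2 6 3 4 11)| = 12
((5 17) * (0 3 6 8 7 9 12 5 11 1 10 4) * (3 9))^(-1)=((0 9 12 5 17 11 1 10 4)(3 6 8 7))^(-1)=(0 4 10 1 11 17 5 12 9)(3 7 8 6)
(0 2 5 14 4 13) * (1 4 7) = (0 2 5 14 7 1 4 13) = [2, 4, 5, 3, 13, 14, 6, 1, 8, 9, 10, 11, 12, 0, 7]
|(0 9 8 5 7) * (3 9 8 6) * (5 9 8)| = 12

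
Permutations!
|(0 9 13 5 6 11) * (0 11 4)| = 6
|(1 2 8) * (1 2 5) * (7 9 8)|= |(1 5)(2 7 9 8)|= 4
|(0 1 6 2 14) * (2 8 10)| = |(0 1 6 8 10 2 14)| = 7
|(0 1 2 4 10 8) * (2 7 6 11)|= 9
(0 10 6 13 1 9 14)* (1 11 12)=(0 10 6 13 11 12 1 9 14)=[10, 9, 2, 3, 4, 5, 13, 7, 8, 14, 6, 12, 1, 11, 0]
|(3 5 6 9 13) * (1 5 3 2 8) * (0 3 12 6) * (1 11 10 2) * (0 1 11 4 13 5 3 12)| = |(0 12 6 9 5 1 3)(2 8 4 13 11 10)| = 42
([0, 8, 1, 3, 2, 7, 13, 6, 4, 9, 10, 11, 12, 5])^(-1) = [0, 2, 4, 3, 8, 13, 7, 5, 1, 9, 10, 11, 12, 6]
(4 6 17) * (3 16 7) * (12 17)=(3 16 7)(4 6 12 17)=[0, 1, 2, 16, 6, 5, 12, 3, 8, 9, 10, 11, 17, 13, 14, 15, 7, 4]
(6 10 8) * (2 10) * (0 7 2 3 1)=(0 7 2 10 8 6 3 1)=[7, 0, 10, 1, 4, 5, 3, 2, 6, 9, 8]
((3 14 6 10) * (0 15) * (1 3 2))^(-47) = ((0 15)(1 3 14 6 10 2))^(-47) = (0 15)(1 3 14 6 10 2)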